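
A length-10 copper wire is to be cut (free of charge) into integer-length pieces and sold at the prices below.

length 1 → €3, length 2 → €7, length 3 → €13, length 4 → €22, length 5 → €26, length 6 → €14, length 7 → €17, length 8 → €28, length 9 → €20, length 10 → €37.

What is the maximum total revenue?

Build R[k] bottom-up: R[k] = max over allowed piece i of (p[i] + R[k−i]).
R[1] = 3
R[2] = 7
R[3] = 13
R[4] = 22
R[5] = 26
R[6] = 29  (first piece 1, then R[5]=26)
R[7] = 35  (first piece 3, then R[4]=22)
R[8] = 44  (first piece 4, then R[4]=22)
R[9] = 48  (first piece 4, then R[5]=26)
R[10] = 52  (first piece 5, then R[5]=26)
One optimal cutting: 5 + 5 → €26 + €26 = €52.

52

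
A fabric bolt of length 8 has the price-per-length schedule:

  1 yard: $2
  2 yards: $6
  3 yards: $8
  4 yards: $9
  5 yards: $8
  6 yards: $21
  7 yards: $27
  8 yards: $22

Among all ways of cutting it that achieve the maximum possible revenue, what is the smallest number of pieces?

2

Let r[k] be the best obtainable value from length k. For each k, try every first piece i and keep the best of price[i] + r[k−i].
r[1] = 2
r[2] = max(2+2, 6+0) = 6
r[3] = max(2+6, 6+2, 8+0) = 8
r[4] = max(2+8, 6+6, 8+2, 9+0) = 12
r[5] = max(2+12, 6+8, 8+6, 9+2, 8+0) = 14
r[6] = max(2+14, 6+12, 8+8, 9+6, 8+2, 21+0) = 21
r[7] = max(2+21, 6+14, 8+12, …, 21+2, 27+0) = 27
r[8] = max(2+27, 6+21, 8+14, …, 27+2, 22+0) = 29
Maximum revenue is $29.
Now minimize piece count subject to staying optimal: for each k, pieces[k] = 1 + min over i with p[i]+r[k−i]=r[k] of pieces[k−i].
pieces[5] = 2
pieces[6] = 1
pieces[7] = 1
pieces[8] = 2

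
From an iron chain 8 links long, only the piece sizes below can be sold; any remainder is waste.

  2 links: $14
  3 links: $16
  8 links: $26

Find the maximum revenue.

56

Consider every possible first cut. f[k] is the best of p[i]+f[k−i] over all sellable i≤k.
f[1] = 0
f[2] = 14
f[3] = max(14+0, 16+0) = 16
f[4] = max(14+14, 16+0) = 28
f[5] = max(14+16, 16+14) = 30
f[6] = max(14+28, 16+16) = 42
f[7] = max(14+30, 16+28) = 44
f[8] = max(14+42, 16+30, 26+0) = 56
One optimal cutting: 2 + 2 + 2 + 2 → $56.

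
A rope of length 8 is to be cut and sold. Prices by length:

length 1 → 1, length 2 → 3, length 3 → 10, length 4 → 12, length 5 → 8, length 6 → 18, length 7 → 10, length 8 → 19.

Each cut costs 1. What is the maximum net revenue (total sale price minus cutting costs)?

Build v[k] bottom-up: v[k] = max over allowed piece i of (p[i] + v[k−i]) − 1 per cut.
v[1] = 1
v[2] = 3
v[3] = 10
v[4] = 12
v[5] = 12  (first piece 1, then v[4]=12)
v[6] = 19  (first piece 3, then v[3]=10)
v[7] = 21  (first piece 3, then v[4]=12)
v[8] = 23  (first piece 4, then v[4]=12)
One optimal plan: pieces 4 + 4 (1 cut) → 24 − 1 = 23.

23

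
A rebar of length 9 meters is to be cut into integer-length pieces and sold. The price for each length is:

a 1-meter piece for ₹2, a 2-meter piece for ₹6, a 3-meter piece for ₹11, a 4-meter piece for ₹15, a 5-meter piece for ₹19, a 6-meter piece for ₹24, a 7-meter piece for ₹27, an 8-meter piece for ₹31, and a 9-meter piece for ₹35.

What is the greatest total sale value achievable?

35

Consider every possible first cut. r[k] is the best of p[i]+r[k−i] over all sellable i≤k.
r[1] = 2
r[2] = max(2+2, 6+0) = 6
r[3] = max(2+6, 6+2, 11+0) = 11
r[4] = max(2+11, 6+6, 11+2, 15+0) = 15
r[5] = max(2+15, 6+11, 11+6, 15+2, 19+0) = 19
r[6] = max(2+19, 6+15, 11+11, 15+6, 19+2, 24+0) = 24
r[7] = max(2+24, 6+19, 11+15, …, 24+2, 27+0) = 27
r[8] = max(2+27, 6+24, 11+19, …, 27+2, 31+0) = 31
r[9] = max(2+31, 6+27, 11+24, …, 31+2, 35+0) = 35
One optimal cutting: 6 + 3 → ₹24 + ₹11 = ₹35.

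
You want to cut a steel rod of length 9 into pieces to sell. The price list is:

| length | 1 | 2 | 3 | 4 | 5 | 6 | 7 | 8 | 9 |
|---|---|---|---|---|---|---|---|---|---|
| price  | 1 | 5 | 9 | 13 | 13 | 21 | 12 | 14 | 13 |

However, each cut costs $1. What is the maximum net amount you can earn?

Let r[k] be the best obtainable value from length k. For each k, try every first piece i and keep the best of price[i] + r[k−i] minus the 1 cut fee when i<k.
r[1] = 1
r[2] = max(1+1-1, 5+0) = 5
r[3] = max(1+5-1, 5+1-1, 9+0) = 9
r[4] = max(1+9-1, 5+5-1, 9+1-1, 13+0) = 13
r[5] = max(1+13-1, 5+9-1, 9+5-1, 13+1-1, 13+0) = 13
r[6] = max(1+13-1, 5+13-1, 9+9-1, 13+5-1, 13+1-1, 21+0) = 21
r[7] = max(1+21-1, 5+13-1, 9+13-1, …, 21+1-1, 12+0) = 21
r[8] = max(1+21-1, 5+21-1, 9+13-1, …, 12+1-1, 14+0) = 25
r[9] = max(1+25-1, 5+21-1, 9+21-1, …, 14+1-1, 13+0) = 29
One optimal plan: pieces 6 + 3 (1 cut) → $30 − $1 = $29.

29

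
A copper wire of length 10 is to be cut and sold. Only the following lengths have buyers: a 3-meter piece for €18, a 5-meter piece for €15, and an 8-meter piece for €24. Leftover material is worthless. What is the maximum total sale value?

54

Let f[k] be the best obtainable value from length k. For each k, try every first piece i and keep the best of price[i] + f[k−i].
f[1] = 0
f[2] = 0
f[3] = 18
f[4] = 18
f[5] = 18
f[6] = 36  (first piece 3, then f[3]=18)
f[7] = 36
f[8] = 36
f[9] = 54  (first piece 3, then f[6]=36)
f[10] = 54
One optimal cutting: pieces 3 + 3 + 3 with 1 meter of scrap → €54.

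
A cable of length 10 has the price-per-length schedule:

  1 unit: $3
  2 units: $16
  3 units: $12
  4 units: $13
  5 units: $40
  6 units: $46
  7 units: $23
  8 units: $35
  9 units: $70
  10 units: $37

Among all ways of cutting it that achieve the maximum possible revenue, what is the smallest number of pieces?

2

Consider every possible first cut. r[k] is the best of p[i]+r[k−i] over all sellable i≤k.
r[1] = 3
r[2] = max(3+3, 16+0) = 16
r[3] = max(3+16, 16+3, 12+0) = 19
r[4] = max(3+19, 16+16, 12+3, 13+0) = 32
r[5] = max(3+32, 16+19, 12+16, 13+3, 40+0) = 40
r[6] = max(3+40, 16+32, 12+19, 13+16, 40+3, 46+0) = 48
r[7] = max(3+48, 16+40, 12+32, …, 46+3, 23+0) = 56
r[8] = max(3+56, 16+48, 12+40, …, 23+3, 35+0) = 64
r[9] = max(3+64, 16+56, 12+48, …, 35+3, 70+0) = 72
r[10] = max(3+72, 16+64, 12+56, …, 70+3, 37+0) = 80
Maximum revenue is $80.
Now minimize piece count subject to staying optimal: for each k, pieces[k] = 1 + min over i with p[i]+r[k−i]=r[k] of pieces[k−i].
pieces[7] = 2
pieces[8] = 4
pieces[9] = 3
pieces[10] = 2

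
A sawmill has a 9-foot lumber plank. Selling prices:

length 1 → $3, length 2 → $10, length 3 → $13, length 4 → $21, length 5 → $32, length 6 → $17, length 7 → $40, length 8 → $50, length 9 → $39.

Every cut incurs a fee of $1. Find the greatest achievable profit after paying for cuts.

52

Build net[k] bottom-up: net[k] = max over allowed piece i of (p[i] + net[k−i]) − 1 per cut.
net[1] = 3
net[2] = max(3+3-1, 10+0) = 10
net[3] = max(3+10-1, 10+3-1, 13+0) = 13
net[4] = max(3+13-1, 10+10-1, 13+3-1, 21+0) = 21
net[5] = max(3+21-1, 10+13-1, 13+10-1, 21+3-1, 32+0) = 32
net[6] = max(3+32-1, 10+21-1, 13+13-1, 21+10-1, 32+3-1, 17+0) = 34
net[7] = max(3+34-1, 10+32-1, 13+21-1, …, 17+3-1, 40+0) = 41
net[8] = max(3+41-1, 10+34-1, 13+32-1, …, 40+3-1, 50+0) = 50
net[9] = max(3+50-1, 10+41-1, 13+34-1, …, 50+3-1, 39+0) = 52
One optimal plan: pieces 8 + 1 (1 cut) → $53 − $1 = $52.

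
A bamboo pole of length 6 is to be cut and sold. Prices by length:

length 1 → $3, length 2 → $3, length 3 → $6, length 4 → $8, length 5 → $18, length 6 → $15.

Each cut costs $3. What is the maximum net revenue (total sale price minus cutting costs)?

18

Build r[k] bottom-up: r[k] = max over allowed piece i of (p[i] + r[k−i]) − 3 per cut.
r[1] = 3
r[2] = max(3+3-3, 3+0) = 3
r[3] = max(3+3-3, 3+3-3, 6+0) = 6
r[4] = max(3+6-3, 3+3-3, 6+3-3, 8+0) = 8
r[5] = max(3+8-3, 3+6-3, 6+3-3, 8+3-3, 18+0) = 18
r[6] = max(3+18-3, 3+8-3, 6+6-3, 8+3-3, 18+3-3, 15+0) = 18
One optimal plan: pieces 5 + 1 (1 cut) → $21 − $3 = $18.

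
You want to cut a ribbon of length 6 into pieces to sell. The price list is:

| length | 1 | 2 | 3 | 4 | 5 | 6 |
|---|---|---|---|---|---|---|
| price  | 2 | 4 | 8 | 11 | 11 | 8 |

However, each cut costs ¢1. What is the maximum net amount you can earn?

15

Let net[k] be the best obtainable value from length k. For each k, try every first piece i and keep the best of price[i] + net[k−i] minus the 1 cut fee when i<k.
net[1] = 2
net[2] = max(2+2-1, 4+0) = 4
net[3] = max(2+4-1, 4+2-1, 8+0) = 8
net[4] = max(2+8-1, 4+4-1, 8+2-1, 11+0) = 11
net[5] = max(2+11-1, 4+8-1, 8+4-1, 11+2-1, 11+0) = 12
net[6] = max(2+12-1, 4+11-1, 8+8-1, 11+4-1, 11+2-1, 8+0) = 15
One optimal plan: pieces 3 + 3 (1 cut) → ¢16 − ¢1 = ¢15.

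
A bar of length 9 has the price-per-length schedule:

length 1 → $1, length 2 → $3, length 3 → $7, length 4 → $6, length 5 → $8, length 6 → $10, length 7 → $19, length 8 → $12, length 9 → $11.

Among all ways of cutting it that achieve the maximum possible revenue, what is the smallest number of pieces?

Let r[k] be the best obtainable value from length k. For each k, try every first piece i and keep the best of price[i] + r[k−i].
r[1] = 1
r[2] = max(1+1, 3+0) = 3
r[3] = max(1+3, 3+1, 7+0) = 7
r[4] = max(1+7, 3+3, 7+1, 6+0) = 8
r[5] = max(1+8, 3+7, 7+3, 6+1, 8+0) = 10
r[6] = max(1+10, 3+8, 7+7, 6+3, 8+1, 10+0) = 14
r[7] = max(1+14, 3+10, 7+8, …, 10+1, 19+0) = 19
r[8] = max(1+19, 3+14, 7+10, …, 19+1, 12+0) = 20
r[9] = max(1+20, 3+19, 7+14, …, 12+1, 11+0) = 22
Maximum revenue is $22.
Now minimize piece count subject to staying optimal: for each k, pieces[k] = 1 + min over i with p[i]+r[k−i]=r[k] of pieces[k−i].
pieces[6] = 2
pieces[7] = 1
pieces[8] = 2
pieces[9] = 2

2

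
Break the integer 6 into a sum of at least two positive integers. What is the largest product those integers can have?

Define prod[k] = max over 1≤i<k of i · max(k−i, prod[k−i]); the inner max lets the remainder stay uncut if that's better.
prod[2] = 1×max(1,0) = 1×1 = 1
prod[3] = 1×max(2,1) = 1×2 = 2
prod[4] = 2×max(2,1) = 2×2 = 4
prod[5] = 2×max(3,2) = 2×3 = 6
prod[6] = 3×max(3,2) = 3×3 = 9
One optimal split: 3 + 3; product 3×3 = 9.

9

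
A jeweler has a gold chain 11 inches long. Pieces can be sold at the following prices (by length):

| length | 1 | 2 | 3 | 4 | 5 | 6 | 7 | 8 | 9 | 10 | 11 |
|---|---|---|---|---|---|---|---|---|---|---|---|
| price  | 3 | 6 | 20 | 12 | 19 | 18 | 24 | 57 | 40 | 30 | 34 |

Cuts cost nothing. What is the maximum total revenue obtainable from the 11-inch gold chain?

Let R[k] be the best obtainable value from length k. For each k, try every first piece i and keep the best of price[i] + R[k−i].
R[1] = 3
R[2] = max(3+3, 6+0) = 6
R[3] = max(3+6, 6+3, 20+0) = 20
R[4] = max(3+20, 6+6, 20+3, 12+0) = 23
R[5] = max(3+23, 6+20, 20+6, 12+3, 19+0) = 26
R[6] = max(3+26, 6+23, 20+20, 12+6, 19+3, 18+0) = 40
R[7] = max(3+40, 6+26, 20+23, …, 18+3, 24+0) = 43
R[8] = max(3+43, 6+40, 20+26, …, 24+3, 57+0) = 57
R[9] = max(3+57, 6+43, 20+40, …, 57+3, 40+0) = 60
R[10] = max(3+60, 6+57, 20+43, …, 40+3, 30+0) = 63
R[11] = max(3+63, 6+60, 20+57, …, 30+3, 34+0) = 77
One optimal cutting: 8 + 3 → $57 + $20 = $77.

77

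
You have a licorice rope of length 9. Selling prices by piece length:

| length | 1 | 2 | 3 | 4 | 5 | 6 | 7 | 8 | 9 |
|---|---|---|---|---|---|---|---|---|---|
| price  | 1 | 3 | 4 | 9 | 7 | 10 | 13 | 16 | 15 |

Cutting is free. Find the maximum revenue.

Let best[k] be the best obtainable value from length k. For each k, try every first piece i and keep the best of price[i] + best[k−i].
best[1] = 1
best[2] = max(1+1, 3+0) = 3
best[3] = max(1+3, 3+1, 4+0) = 4
best[4] = max(1+4, 3+3, 4+1, 9+0) = 9
best[5] = max(1+9, 3+4, 4+3, 9+1, 7+0) = 10
best[6] = max(1+10, 3+9, 4+4, 9+3, 7+1, 10+0) = 12
best[7] = max(1+12, 3+10, 4+9, …, 10+1, 13+0) = 13
best[8] = max(1+13, 3+12, 4+10, …, 13+1, 16+0) = 18
best[9] = max(1+18, 3+13, 4+12, …, 16+1, 15+0) = 19
One optimal cutting: 4 + 4 + 1 → ¢9 + ¢9 + ¢1 = ¢19.

19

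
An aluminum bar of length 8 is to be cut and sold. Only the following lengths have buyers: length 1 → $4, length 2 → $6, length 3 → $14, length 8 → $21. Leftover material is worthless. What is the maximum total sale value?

Let r[k] be the best obtainable value from length k. For each k, try every first piece i and keep the best of price[i] + r[k−i].
r[1] = 4
r[2] = 8  (first piece 1, then r[1]=4)
r[3] = 14
r[4] = 18  (first piece 1, then r[3]=14)
r[5] = 22  (first piece 1, then r[4]=18)
r[6] = 28  (first piece 3, then r[3]=14)
r[7] = 32  (first piece 1, then r[6]=28)
r[8] = 36  (first piece 1, then r[7]=32)
One optimal cutting: 3 + 3 + 1 + 1 → $36.

36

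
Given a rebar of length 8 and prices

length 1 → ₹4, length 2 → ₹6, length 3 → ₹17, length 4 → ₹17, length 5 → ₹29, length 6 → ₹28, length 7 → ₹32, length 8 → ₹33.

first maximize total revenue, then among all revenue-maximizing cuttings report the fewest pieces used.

Build r[k] bottom-up: r[k] = max over allowed piece i of (p[i] + r[k−i]).
r[1] = 4
r[2] = max(4+4, 6+0) = 8
r[3] = max(4+8, 6+4, 17+0) = 17
r[4] = max(4+17, 6+8, 17+4, 17+0) = 21
r[5] = max(4+21, 6+17, 17+8, 17+4, 29+0) = 29
r[6] = max(4+29, 6+21, 17+17, 17+8, 29+4, 28+0) = 34
r[7] = max(4+34, 6+29, 17+21, …, 28+4, 32+0) = 38
r[8] = max(4+38, 6+34, 17+29, …, 32+4, 33+0) = 46
Maximum revenue is ₹46.
Now minimize piece count subject to staying optimal: for each k, pieces[k] = 1 + min over i with p[i]+r[k−i]=r[k] of pieces[k−i].
pieces[5] = 1
pieces[6] = 2
pieces[7] = 3
pieces[8] = 2

2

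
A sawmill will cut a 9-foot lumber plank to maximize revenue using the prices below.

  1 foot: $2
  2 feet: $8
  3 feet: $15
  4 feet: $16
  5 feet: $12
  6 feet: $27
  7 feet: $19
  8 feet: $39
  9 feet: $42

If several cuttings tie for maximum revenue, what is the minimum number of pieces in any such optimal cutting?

Consider every possible first cut. r[k] is the best of p[i]+r[k−i] over all sellable i≤k.
r[1] = 2
r[2] = max(2+2, 8+0) = 8
r[3] = max(2+8, 8+2, 15+0) = 15
r[4] = max(2+15, 8+8, 15+2, 16+0) = 17
r[5] = max(2+17, 8+15, 15+8, 16+2, 12+0) = 23
r[6] = max(2+23, 8+17, 15+15, 16+8, 12+2, 27+0) = 30
r[7] = max(2+30, 8+23, 15+17, …, 27+2, 19+0) = 32
r[8] = max(2+32, 8+30, 15+23, …, 19+2, 39+0) = 39
r[9] = max(2+39, 8+32, 15+30, …, 39+2, 42+0) = 45
Maximum revenue is $45.
Now minimize piece count subject to staying optimal: for each k, pieces[k] = 1 + min over i with p[i]+r[k−i]=r[k] of pieces[k−i].
pieces[6] = 2
pieces[7] = 3
pieces[8] = 1
pieces[9] = 3

3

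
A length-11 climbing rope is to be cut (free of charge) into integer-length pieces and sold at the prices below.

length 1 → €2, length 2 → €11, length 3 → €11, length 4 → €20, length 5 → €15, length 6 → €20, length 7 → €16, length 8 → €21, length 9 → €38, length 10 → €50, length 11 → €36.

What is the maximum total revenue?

57

Consider every possible first cut. R[k] is the best of p[i]+R[k−i] over all sellable i≤k.
R[1] = 2
R[2] = max(2+2, 11+0) = 11
R[3] = max(2+11, 11+2, 11+0) = 13
R[4] = max(2+13, 11+11, 11+2, 20+0) = 22
R[5] = max(2+22, 11+13, 11+11, 20+2, 15+0) = 24
R[6] = max(2+24, 11+22, 11+13, 20+11, 15+2, 20+0) = 33
R[7] = max(2+33, 11+24, 11+22, …, 20+2, 16+0) = 35
R[8] = max(2+35, 11+33, 11+24, …, 16+2, 21+0) = 44
R[9] = max(2+44, 11+35, 11+33, …, 21+2, 38+0) = 46
R[10] = max(2+46, 11+44, 11+35, …, 38+2, 50+0) = 55
R[11] = max(2+55, 11+46, 11+44, …, 50+2, 36+0) = 57
One optimal cutting: 2 + 2 + 2 + 2 + 2 + 1 → €11 + €11 + €11 + €11 + €11 + €2 = €57.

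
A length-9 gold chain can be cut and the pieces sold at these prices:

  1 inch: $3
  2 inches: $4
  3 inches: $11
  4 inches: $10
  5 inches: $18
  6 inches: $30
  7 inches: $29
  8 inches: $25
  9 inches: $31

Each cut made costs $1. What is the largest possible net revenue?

Let v[k] be the best obtainable value from length k. For each k, try every first piece i and keep the best of price[i] + v[k−i] minus the 1 cut fee when i<k.
v[1] = 3
v[2] = 5  (first piece 1, then v[1]=3)
v[3] = 11
v[4] = 13  (first piece 1, then v[3]=11)
v[5] = 18
v[6] = 30
v[7] = 32  (first piece 1, then v[6]=30)
v[8] = 34  (first piece 1, then v[7]=32)
v[9] = 40  (first piece 3, then v[6]=30)
One optimal plan: pieces 6 + 3 (1 cut) → $41 − $1 = $40.

40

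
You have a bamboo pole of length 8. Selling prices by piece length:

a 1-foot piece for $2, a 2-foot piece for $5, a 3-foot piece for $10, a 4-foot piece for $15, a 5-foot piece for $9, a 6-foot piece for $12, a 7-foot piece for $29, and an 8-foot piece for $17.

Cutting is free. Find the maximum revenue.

31

Let R[k] be the best obtainable value from length k. For each k, try every first piece i and keep the best of price[i] + R[k−i].
R[1] = 2
R[2] = 5
R[3] = 10
R[4] = 15
R[5] = 17  (first piece 1, then R[4]=15)
R[6] = 20  (first piece 2, then R[4]=15)
R[7] = 29
R[8] = 31  (first piece 1, then R[7]=29)
One optimal cutting: 7 + 1 → $29 + $2 = $31.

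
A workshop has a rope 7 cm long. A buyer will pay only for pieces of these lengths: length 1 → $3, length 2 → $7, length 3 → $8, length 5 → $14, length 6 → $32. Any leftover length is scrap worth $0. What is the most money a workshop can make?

35

Let best[k] be the best obtainable value from length k. For each k, try every first piece i and keep the best of price[i] + best[k−i].
best[1] = 3
best[2] = max(3+3, 7+0) = 7
best[3] = max(3+7, 7+3, 8+0) = 10
best[4] = max(3+10, 7+7, 8+3) = 14
best[5] = max(3+14, 7+10, 8+7, 14+0) = 17
best[6] = max(3+17, 7+14, 8+10, 14+3, 32+0) = 32
best[7] = max(3+32, 7+17, 8+14, 14+7, 32+3) = 35
One optimal cutting: 6 + 1 → $35.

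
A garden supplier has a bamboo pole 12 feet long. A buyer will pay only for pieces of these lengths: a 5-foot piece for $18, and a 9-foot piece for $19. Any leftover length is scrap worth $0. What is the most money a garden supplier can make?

36

Consider every possible first cut. best[k] is the best of p[i]+best[k−i] over all sellable i≤k.
best[1] = 0
best[2] = 0
best[3] = 0
best[4] = 0
best[5] = 18
best[6] = 18
best[7] = 18
best[8] = 18
best[9] = max(18+0, 19+0) = 19
best[10] = max(18+18, 19+0) = 36
best[11] = max(18+18, 19+0) = 36
best[12] = max(18+18, 19+0) = 36
One optimal cutting: pieces 5 + 5 with 2 feet of scrap → $36.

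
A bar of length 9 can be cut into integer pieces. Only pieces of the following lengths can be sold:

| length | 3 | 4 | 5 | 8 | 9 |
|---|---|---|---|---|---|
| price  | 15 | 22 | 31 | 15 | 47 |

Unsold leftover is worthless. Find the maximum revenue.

Let r[k] be the best obtainable value from length k. For each k, try every first piece i and keep the best of price[i] + r[k−i].
r[1] = 0
r[2] = 0
r[3] = 15
r[4] = max(15+0, 22+0) = 22
r[5] = max(15+0, 22+0, 31+0) = 31
r[6] = max(15+15, 22+0, 31+0) = 31
r[7] = max(15+22, 22+15, 31+0) = 37
r[8] = max(15+31, 22+22, 31+15, 15+0) = 46
r[9] = max(15+31, 22+31, 31+22, 15+0, 47+0) = 53
One optimal cutting: 5 + 4 → 53.

53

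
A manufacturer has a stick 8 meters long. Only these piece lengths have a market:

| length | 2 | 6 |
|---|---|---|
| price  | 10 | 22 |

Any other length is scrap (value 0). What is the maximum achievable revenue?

40

Let f[k] be the best obtainable value from length k. For each k, try every first piece i and keep the best of price[i] + f[k−i].
f[1] = 0
f[2] = 10
f[3] = 10
f[4] = 20  (first piece 2, then f[2]=10)
f[5] = 20
f[6] = 30  (first piece 2, then f[4]=20)
f[7] = 30
f[8] = 40  (first piece 2, then f[6]=30)
One optimal cutting: 2 + 2 + 2 + 2 → 40.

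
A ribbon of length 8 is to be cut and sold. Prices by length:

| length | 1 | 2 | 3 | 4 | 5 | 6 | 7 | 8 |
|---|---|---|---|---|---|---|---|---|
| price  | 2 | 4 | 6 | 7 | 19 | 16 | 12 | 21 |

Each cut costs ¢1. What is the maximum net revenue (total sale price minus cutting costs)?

Let v[k] be the best obtainable value from length k. For each k, try every first piece i and keep the best of price[i] + v[k−i] minus the 1 cut fee when i<k.
v[1] = 2
v[2] = max(2+2-1, 4+0) = 4
v[3] = max(2+4-1, 4+2-1, 6+0) = 6
v[4] = max(2+6-1, 4+4-1, 6+2-1, 7+0) = 7
v[5] = max(2+7-1, 4+6-1, 6+4-1, 7+2-1, 19+0) = 19
v[6] = max(2+19-1, 4+7-1, 6+6-1, 7+4-1, 19+2-1, 16+0) = 20
v[7] = max(2+20-1, 4+19-1, 6+7-1, …, 16+2-1, 12+0) = 22
v[8] = max(2+22-1, 4+20-1, 6+19-1, …, 12+2-1, 21+0) = 24
One optimal plan: pieces 5 + 3 (1 cut) → ¢25 − ¢1 = ¢24.

24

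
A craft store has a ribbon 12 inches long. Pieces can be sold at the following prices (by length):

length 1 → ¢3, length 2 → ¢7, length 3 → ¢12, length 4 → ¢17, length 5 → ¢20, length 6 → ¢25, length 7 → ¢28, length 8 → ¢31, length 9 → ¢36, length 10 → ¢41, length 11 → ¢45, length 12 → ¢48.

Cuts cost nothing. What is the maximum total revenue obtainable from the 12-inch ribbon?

Let R[k] be the best obtainable value from length k. For each k, try every first piece i and keep the best of price[i] + R[k−i].
R[1] = 3
R[2] = max(3+3, 7+0) = 7
R[3] = max(3+7, 7+3, 12+0) = 12
R[4] = max(3+12, 7+7, 12+3, 17+0) = 17
R[5] = max(3+17, 7+12, 12+7, 17+3, 20+0) = 20
R[6] = max(3+20, 7+17, 12+12, 17+7, 20+3, 25+0) = 25
R[7] = max(3+25, 7+20, 12+17, …, 25+3, 28+0) = 29
R[8] = max(3+29, 7+25, 12+20, …, 28+3, 31+0) = 34
R[9] = max(3+34, 7+29, 12+25, …, 31+3, 36+0) = 37
R[10] = max(3+37, 7+34, 12+29, …, 36+3, 41+0) = 42
R[11] = max(3+42, 7+37, 12+34, …, 41+3, 45+0) = 46
R[12] = max(3+46, 7+42, 12+37, …, 45+3, 48+0) = 51
One optimal cutting: 4 + 4 + 4 → ¢17 + ¢17 + ¢17 = ¢51.

51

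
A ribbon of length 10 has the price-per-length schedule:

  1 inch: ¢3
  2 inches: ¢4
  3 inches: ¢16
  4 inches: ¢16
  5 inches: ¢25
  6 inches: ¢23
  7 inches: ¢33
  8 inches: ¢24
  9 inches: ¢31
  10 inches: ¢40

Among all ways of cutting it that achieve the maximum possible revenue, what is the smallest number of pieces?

4

Consider every possible first cut. r[k] is the best of p[i]+r[k−i] over all sellable i≤k.
r[1] = 3
r[2] = 6  (first piece 1, then r[1]=3)
r[3] = 16
r[4] = 19  (first piece 1, then r[3]=16)
r[5] = 25
r[6] = 32  (first piece 3, then r[3]=16)
r[7] = 35  (first piece 1, then r[6]=32)
r[8] = 41  (first piece 3, then r[5]=25)
r[9] = 48  (first piece 3, then r[6]=32)
r[10] = 51  (first piece 1, then r[9]=48)
Maximum revenue is ¢51.
Now minimize piece count subject to staying optimal: for each k, pieces[k] = 1 + min over i with p[i]+r[k−i]=r[k] of pieces[k−i].
pieces[7] = 3
pieces[8] = 2
pieces[9] = 3
pieces[10] = 4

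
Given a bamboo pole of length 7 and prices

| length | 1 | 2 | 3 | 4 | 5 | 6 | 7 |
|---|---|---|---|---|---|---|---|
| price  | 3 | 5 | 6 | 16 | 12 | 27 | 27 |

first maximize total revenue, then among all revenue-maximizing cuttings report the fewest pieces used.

2

Consider every possible first cut. r[k] is the best of p[i]+r[k−i] over all sellable i≤k.
r[1] = 3
r[2] = 6  (first piece 1, then r[1]=3)
r[3] = 9  (first piece 1, then r[2]=6)
r[4] = 16
r[5] = 19  (first piece 1, then r[4]=16)
r[6] = 27
r[7] = 30  (first piece 1, then r[6]=27)
Maximum revenue is $30.
Now minimize piece count subject to staying optimal: for each k, pieces[k] = 1 + min over i with p[i]+r[k−i]=r[k] of pieces[k−i].
pieces[4] = 1
pieces[5] = 2
pieces[6] = 1
pieces[7] = 2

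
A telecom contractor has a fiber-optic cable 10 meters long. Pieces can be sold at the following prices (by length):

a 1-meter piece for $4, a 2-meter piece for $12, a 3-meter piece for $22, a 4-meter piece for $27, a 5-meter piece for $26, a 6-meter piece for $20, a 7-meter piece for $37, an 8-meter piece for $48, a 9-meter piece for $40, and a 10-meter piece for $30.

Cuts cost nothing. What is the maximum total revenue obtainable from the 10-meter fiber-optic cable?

Consider every possible first cut. r[k] is the best of p[i]+r[k−i] over all sellable i≤k.
r[1] = 4
r[2] = max(4+4, 12+0) = 12
r[3] = max(4+12, 12+4, 22+0) = 22
r[4] = max(4+22, 12+12, 22+4, 27+0) = 27
r[5] = max(4+27, 12+22, 22+12, 27+4, 26+0) = 34
r[6] = max(4+34, 12+27, 22+22, 27+12, 26+4, 20+0) = 44
r[7] = max(4+44, 12+34, 22+27, …, 20+4, 37+0) = 49
r[8] = max(4+49, 12+44, 22+34, …, 37+4, 48+0) = 56
r[9] = max(4+56, 12+49, 22+44, …, 48+4, 40+0) = 66
r[10] = max(4+66, 12+56, 22+49, …, 40+4, 30+0) = 71
One optimal cutting: 4 + 3 + 3 → $27 + $22 + $22 = $71.

71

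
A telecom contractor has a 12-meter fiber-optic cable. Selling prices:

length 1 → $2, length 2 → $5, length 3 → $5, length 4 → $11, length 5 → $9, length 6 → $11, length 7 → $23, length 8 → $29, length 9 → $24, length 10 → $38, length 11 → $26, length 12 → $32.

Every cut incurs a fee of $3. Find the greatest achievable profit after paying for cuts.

Let net[k] be the best obtainable value from length k. For each k, try every first piece i and keep the best of price[i] + net[k−i] minus the 3 cut fee when i<k.
net[1] = 2
net[2] = max(2+2-3, 5+0) = 5
net[3] = max(2+5-3, 5+2-3, 5+0) = 5
net[4] = max(2+5-3, 5+5-3, 5+2-3, 11+0) = 11
net[5] = max(2+11-3, 5+5-3, 5+5-3, 11+2-3, 9+0) = 10
net[6] = max(2+10-3, 5+11-3, 5+5-3, 11+5-3, 9+2-3, 11+0) = 13
net[7] = max(2+13-3, 5+10-3, 5+11-3, …, 11+2-3, 23+0) = 23
net[8] = max(2+23-3, 5+13-3, 5+10-3, …, 23+2-3, 29+0) = 29
net[9] = max(2+29-3, 5+23-3, 5+13-3, …, 29+2-3, 24+0) = 28
net[10] = max(2+28-3, 5+29-3, 5+23-3, …, 24+2-3, 38+0) = 38
net[11] = max(2+38-3, 5+28-3, 5+29-3, …, 38+2-3, 26+0) = 37
net[12] = max(2+37-3, 5+38-3, 5+28-3, …, 26+2-3, 32+0) = 40
One optimal plan: pieces 10 + 2 (1 cut) → $43 − $3 = $40.

40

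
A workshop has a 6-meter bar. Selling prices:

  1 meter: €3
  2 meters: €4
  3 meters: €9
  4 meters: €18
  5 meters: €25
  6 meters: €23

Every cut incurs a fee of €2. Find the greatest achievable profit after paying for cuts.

Build net[k] bottom-up: net[k] = max over allowed piece i of (p[i] + net[k−i]) − 2 per cut.
net[1] = 3
net[2] = max(3+3-2, 4+0) = 4
net[3] = max(3+4-2, 4+3-2, 9+0) = 9
net[4] = max(3+9-2, 4+4-2, 9+3-2, 18+0) = 18
net[5] = max(3+18-2, 4+9-2, 9+4-2, 18+3-2, 25+0) = 25
net[6] = max(3+25-2, 4+18-2, 9+9-2, 18+4-2, 25+3-2, 23+0) = 26
One optimal plan: pieces 5 + 1 (1 cut) → €28 − €2 = €26.

26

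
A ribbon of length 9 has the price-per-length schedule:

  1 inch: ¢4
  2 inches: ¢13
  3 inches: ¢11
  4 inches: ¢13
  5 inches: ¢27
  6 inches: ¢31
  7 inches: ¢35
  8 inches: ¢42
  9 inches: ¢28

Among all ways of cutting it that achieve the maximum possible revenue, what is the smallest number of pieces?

Consider every possible first cut. r[k] is the best of p[i]+r[k−i] over all sellable i≤k.
r[1] = 4
r[2] = max(4+4, 13+0) = 13
r[3] = max(4+13, 13+4, 11+0) = 17
r[4] = max(4+17, 13+13, 11+4, 13+0) = 26
r[5] = max(4+26, 13+17, 11+13, 13+4, 27+0) = 30
r[6] = max(4+30, 13+26, 11+17, 13+13, 27+4, 31+0) = 39
r[7] = max(4+39, 13+30, 11+26, …, 31+4, 35+0) = 43
r[8] = max(4+43, 13+39, 11+30, …, 35+4, 42+0) = 52
r[9] = max(4+52, 13+43, 11+39, …, 42+4, 28+0) = 56
Maximum revenue is ¢56.
Now minimize piece count subject to staying optimal: for each k, pieces[k] = 1 + min over i with p[i]+r[k−i]=r[k] of pieces[k−i].
pieces[6] = 3
pieces[7] = 4
pieces[8] = 4
pieces[9] = 5

5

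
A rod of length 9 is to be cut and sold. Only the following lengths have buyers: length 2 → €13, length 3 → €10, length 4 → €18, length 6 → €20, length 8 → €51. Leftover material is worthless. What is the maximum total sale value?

Let best[k] be the best obtainable value from length k. For each k, try every first piece i and keep the best of price[i] + best[k−i].
best[1] = 0
best[2] = 13
best[3] = max(13+0, 10+0) = 13
best[4] = max(13+13, 10+0, 18+0) = 26
best[5] = max(13+13, 10+13, 18+0) = 26
best[6] = max(13+26, 10+13, 18+13, 20+0) = 39
best[7] = max(13+26, 10+26, 18+13, 20+0) = 39
best[8] = max(13+39, 10+26, 18+26, 20+13, 51+0) = 52
best[9] = max(13+39, 10+39, 18+26, 20+13, 51+0) = 52
One optimal cutting: pieces 2 + 2 + 2 + 2 with 1 meter of scrap → €52.

52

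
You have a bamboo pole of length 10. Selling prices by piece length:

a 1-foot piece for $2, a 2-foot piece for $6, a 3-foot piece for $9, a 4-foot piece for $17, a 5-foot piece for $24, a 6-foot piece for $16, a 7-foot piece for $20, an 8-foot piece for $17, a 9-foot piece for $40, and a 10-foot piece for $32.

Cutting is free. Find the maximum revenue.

Build best[k] bottom-up: best[k] = max over allowed piece i of (p[i] + best[k−i]).
best[1] = 2
best[2] = 6
best[3] = 9
best[4] = 17
best[5] = 24
best[6] = 26  (first piece 1, then best[5]=24)
best[7] = 30  (first piece 2, then best[5]=24)
best[8] = 34  (first piece 4, then best[4]=17)
best[9] = 41  (first piece 4, then best[5]=24)
best[10] = 48  (first piece 5, then best[5]=24)
One optimal cutting: 5 + 5 → $24 + $24 = $48.

48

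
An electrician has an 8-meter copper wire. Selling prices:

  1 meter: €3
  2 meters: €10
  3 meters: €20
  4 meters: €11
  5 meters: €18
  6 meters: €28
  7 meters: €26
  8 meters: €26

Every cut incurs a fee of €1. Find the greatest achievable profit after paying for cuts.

48

Build net[k] bottom-up: net[k] = max over allowed piece i of (p[i] + net[k−i]) − 1 per cut.
net[1] = 3
net[2] = 10
net[3] = 20
net[4] = 22  (first piece 1, then net[3]=20)
net[5] = 29  (first piece 2, then net[3]=20)
net[6] = 39  (first piece 3, then net[3]=20)
net[7] = 41  (first piece 1, then net[6]=39)
net[8] = 48  (first piece 2, then net[6]=39)
One optimal plan: pieces 3 + 3 + 2 (2 cuts) → €50 − €2 = €48.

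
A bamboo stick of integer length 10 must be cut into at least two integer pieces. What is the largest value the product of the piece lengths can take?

36

Let prod[k] be the best product for length k (with at least one cut). For each first piece i, the rest contributes max(k−i, prod[k−i]).
prod[2] = 1·max(1,0) = 1·1 = 1
prod[3] = 1·max(2,1) = 1·2 = 2
prod[4] = 2·max(2,1) = 2·2 = 4
prod[5] = 2·max(3,2) = 2·3 = 6
prod[6] = 3·max(3,2) = 3·3 = 9
prod[7] = 2·max(5,6) = 2·6 = 12
prod[8] = 2·max(6,9) = 2·9 = 18
prod[9] = 3·max(6,9) = 3·9 = 27
prod[10] = 2·max(8,18) = 2·18 = 36
One optimal split: 3 + 3 + 2 + 2; product 3·3·2·2 = 36.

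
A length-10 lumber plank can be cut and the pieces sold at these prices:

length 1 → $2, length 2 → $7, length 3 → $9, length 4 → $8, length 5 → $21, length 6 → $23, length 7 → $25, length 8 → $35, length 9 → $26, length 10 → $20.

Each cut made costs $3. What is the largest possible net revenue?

39

Build r[k] bottom-up: r[k] = max over allowed piece i of (p[i] + r[k−i]) − 3 per cut.
r[1] = 2
r[2] = 7
r[3] = 9
r[4] = 11  (first piece 2, then r[2]=7)
r[5] = 21
r[6] = 23
r[7] = 25  (first piece 2, then r[5]=21)
r[8] = 35
r[9] = 34  (first piece 1, then r[8]=35)
r[10] = 39  (first piece 2, then r[8]=35)
One optimal plan: pieces 8 + 2 (1 cut) → $42 − $3 = $39.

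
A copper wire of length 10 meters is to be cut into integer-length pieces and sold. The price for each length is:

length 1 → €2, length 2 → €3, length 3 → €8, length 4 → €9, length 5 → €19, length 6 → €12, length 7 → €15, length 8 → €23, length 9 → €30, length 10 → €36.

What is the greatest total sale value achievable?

Consider every possible first cut. R[k] is the best of p[i]+R[k−i] over all sellable i≤k.
R[1] = 2
R[2] = max(2+2, 3+0) = 4
R[3] = max(2+4, 3+2, 8+0) = 8
R[4] = max(2+8, 3+4, 8+2, 9+0) = 10
R[5] = max(2+10, 3+8, 8+4, 9+2, 19+0) = 19
R[6] = max(2+19, 3+10, 8+8, 9+4, 19+2, 12+0) = 21
R[7] = max(2+21, 3+19, 8+10, …, 12+2, 15+0) = 23
R[8] = max(2+23, 3+21, 8+19, …, 15+2, 23+0) = 27
R[9] = max(2+27, 3+23, 8+21, …, 23+2, 30+0) = 30
R[10] = max(2+30, 3+27, 8+23, …, 30+2, 36+0) = 38
One optimal cutting: 5 + 5 → €19 + €19 = €38.

38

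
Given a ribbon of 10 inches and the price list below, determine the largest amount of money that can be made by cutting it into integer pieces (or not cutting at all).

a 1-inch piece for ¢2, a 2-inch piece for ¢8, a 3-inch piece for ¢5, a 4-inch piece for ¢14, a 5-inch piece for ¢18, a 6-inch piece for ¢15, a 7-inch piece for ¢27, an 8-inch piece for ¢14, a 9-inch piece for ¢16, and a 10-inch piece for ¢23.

Build r[k] bottom-up: r[k] = max over allowed piece i of (p[i] + r[k−i]).
r[1] = 2
r[2] = 8
r[3] = 10  (first piece 1, then r[2]=8)
r[4] = 16  (first piece 2, then r[2]=8)
r[5] = 18  (first piece 1, then r[4]=16)
r[6] = 24  (first piece 2, then r[4]=16)
r[7] = 27
r[8] = 32  (first piece 2, then r[6]=24)
r[9] = 35  (first piece 2, then r[7]=27)
r[10] = 40  (first piece 2, then r[8]=32)
One optimal cutting: 2 + 2 + 2 + 2 + 2 → ¢8 + ¢8 + ¢8 + ¢8 + ¢8 = ¢40.

40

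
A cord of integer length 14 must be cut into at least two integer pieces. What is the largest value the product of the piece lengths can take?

Fill prod[k] for k=2..14: at each k try every first piece i and multiply by the better of (k−i) uncut or prod[k−i].
Small cases: prod[2]=1, prod[3]=2, prod[4]=4, prod[5]=6, prod[6]=9, prod[7]=12.
prod[8] = 2×max(6,9) = 2×9 = 18
prod[9] = 3×max(6,9) = 3×9 = 27
prod[10] = 2×max(8,18) = 2×18 = 36
prod[11] = 2×max(9,27) = 2×27 = 54
prod[12] = 3×max(9,27) = 3×27 = 81
prod[13] = 2×max(11,54) = 2×54 = 108
prod[14] = 2×max(12,81) = 2×81 = 162
One optimal split: 3 + 3 + 3 + 3 + 2; product 3×3×3×3×2 = 162.

162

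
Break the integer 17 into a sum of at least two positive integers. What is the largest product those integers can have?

486

Define g[k] = max over 1≤i<k of i · max(k−i, g[k−i]); the inner max lets the remainder stay uncut if that's better.
g[2] = 1×max(1,0) = 1×1 = 1
g[3] = 1×max(2,1) = 1×2 = 2
g[4] = 2×max(2,1) = 2×2 = 4
g[5] = 2×max(3,2) = 2×3 = 6
g[6] = 3×max(3,2) = 3×3 = 9
g[7] = 2×max(5,6) = 2×6 = 12
g[8] = 2×max(6,9) = 2×9 = 18
g[9] = 3×max(6,9) = 3×9 = 27
g[10] = 2×max(8,18) = 2×18 = 36
g[11] = 2×max(9,27) = 2×27 = 54
g[12] = 3×max(9,27) = 3×27 = 81
g[13] = 2×max(11,54) = 2×54 = 108
g[14] = 2×max(12,81) = 2×81 = 162
g[15] = 3×max(12,81) = 3×81 = 243
g[16] = 2×max(14,162) = 2×162 = 324
g[17] = 2×max(15,243) = 2×243 = 486
One optimal split: 3 + 3 + 3 + 3 + 3 + 2; product 3×3×3×3×3×2 = 486.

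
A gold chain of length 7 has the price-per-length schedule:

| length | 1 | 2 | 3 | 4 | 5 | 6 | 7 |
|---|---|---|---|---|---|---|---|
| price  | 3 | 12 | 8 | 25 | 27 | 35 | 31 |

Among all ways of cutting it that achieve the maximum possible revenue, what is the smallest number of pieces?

Let r[k] be the best obtainable value from length k. For each k, try every first piece i and keep the best of price[i] + r[k−i].
r[1] = 3
r[2] = 12
r[3] = 15  (first piece 1, then r[2]=12)
r[4] = 25
r[5] = 28  (first piece 1, then r[4]=25)
r[6] = 37  (first piece 2, then r[4]=25)
r[7] = 40  (first piece 1, then r[6]=37)
Maximum revenue is $40.
Now minimize piece count subject to staying optimal: for each k, pieces[k] = 1 + min over i with p[i]+r[k−i]=r[k] of pieces[k−i].
pieces[4] = 1
pieces[5] = 2
pieces[6] = 2
pieces[7] = 3

3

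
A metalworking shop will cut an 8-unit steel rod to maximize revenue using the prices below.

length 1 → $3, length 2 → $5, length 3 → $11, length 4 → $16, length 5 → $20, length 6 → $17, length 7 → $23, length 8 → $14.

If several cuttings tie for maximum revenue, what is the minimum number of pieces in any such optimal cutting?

Consider every possible first cut. r[k] is the best of p[i]+r[k−i] over all sellable i≤k.
r[1] = 3
r[2] = max(3+3, 5+0) = 6
r[3] = max(3+6, 5+3, 11+0) = 11
r[4] = max(3+11, 5+6, 11+3, 16+0) = 16
r[5] = max(3+16, 5+11, 11+6, 16+3, 20+0) = 20
r[6] = max(3+20, 5+16, 11+11, 16+6, 20+3, 17+0) = 23
r[7] = max(3+23, 5+20, 11+16, …, 17+3, 23+0) = 27
r[8] = max(3+27, 5+23, 11+20, …, 23+3, 14+0) = 32
Maximum revenue is $32.
Now minimize piece count subject to staying optimal: for each k, pieces[k] = 1 + min over i with p[i]+r[k−i]=r[k] of pieces[k−i].
pieces[5] = 1
pieces[6] = 2
pieces[7] = 2
pieces[8] = 2

2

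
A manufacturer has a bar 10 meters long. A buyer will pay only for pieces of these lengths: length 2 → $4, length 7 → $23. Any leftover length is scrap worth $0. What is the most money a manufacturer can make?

Consider every possible first cut. best[k] is the best of p[i]+best[k−i] over all sellable i≤k.
best[1] = 0
best[2] = 4
best[3] = 4
best[4] = 8  (first piece 2, then best[2]=4)
best[5] = 8
best[6] = 12  (first piece 2, then best[4]=8)
best[7] = 23
best[8] = 23
best[9] = 27  (first piece 2, then best[7]=23)
best[10] = 27
One optimal cutting: pieces 7 + 2 with 1 meter of scrap → $27.

27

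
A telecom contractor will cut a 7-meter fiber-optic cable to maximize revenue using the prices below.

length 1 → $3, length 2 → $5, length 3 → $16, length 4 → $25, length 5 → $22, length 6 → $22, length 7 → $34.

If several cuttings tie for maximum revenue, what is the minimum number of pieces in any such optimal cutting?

2

Let r[k] be the best obtainable value from length k. For each k, try every first piece i and keep the best of price[i] + r[k−i].
r[1] = 3
r[2] = max(3+3, 5+0) = 6
r[3] = max(3+6, 5+3, 16+0) = 16
r[4] = max(3+16, 5+6, 16+3, 25+0) = 25
r[5] = max(3+25, 5+16, 16+6, 25+3, 22+0) = 28
r[6] = max(3+28, 5+25, 16+16, 25+6, 22+3, 22+0) = 32
r[7] = max(3+32, 5+28, 16+25, …, 22+3, 34+0) = 41
Maximum revenue is $41.
Now minimize piece count subject to staying optimal: for each k, pieces[k] = 1 + min over i with p[i]+r[k−i]=r[k] of pieces[k−i].
pieces[4] = 1
pieces[5] = 2
pieces[6] = 2
pieces[7] = 2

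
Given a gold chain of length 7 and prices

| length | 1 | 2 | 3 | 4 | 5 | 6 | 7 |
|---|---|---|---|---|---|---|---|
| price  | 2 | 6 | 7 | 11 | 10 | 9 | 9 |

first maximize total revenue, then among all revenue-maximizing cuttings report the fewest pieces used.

Let r[k] be the best obtainable value from length k. For each k, try every first piece i and keep the best of price[i] + r[k−i].
r[1] = 2
r[2] = max(2+2, 6+0) = 6
r[3] = max(2+6, 6+2, 7+0) = 8
r[4] = max(2+8, 6+6, 7+2, 11+0) = 12
r[5] = max(2+12, 6+8, 7+6, 11+2, 10+0) = 14
r[6] = max(2+14, 6+12, 7+8, 11+6, 10+2, 9+0) = 18
r[7] = max(2+18, 6+14, 7+12, …, 9+2, 9+0) = 20
Maximum revenue is $20.
Now minimize piece count subject to staying optimal: for each k, pieces[k] = 1 + min over i with p[i]+r[k−i]=r[k] of pieces[k−i].
pieces[4] = 2
pieces[5] = 3
pieces[6] = 3
pieces[7] = 4

4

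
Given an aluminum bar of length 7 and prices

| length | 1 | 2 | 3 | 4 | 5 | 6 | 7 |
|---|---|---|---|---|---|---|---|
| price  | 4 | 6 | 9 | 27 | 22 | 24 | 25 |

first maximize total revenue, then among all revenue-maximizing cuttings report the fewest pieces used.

Consider every possible first cut. r[k] is the best of p[i]+r[k−i] over all sellable i≤k.
r[1] = 4
r[2] = max(4+4, 6+0) = 8
r[3] = max(4+8, 6+4, 9+0) = 12
r[4] = max(4+12, 6+8, 9+4, 27+0) = 27
r[5] = max(4+27, 6+12, 9+8, 27+4, 22+0) = 31
r[6] = max(4+31, 6+27, 9+12, 27+8, 22+4, 24+0) = 35
r[7] = max(4+35, 6+31, 9+27, …, 24+4, 25+0) = 39
Maximum revenue is $39.
Now minimize piece count subject to staying optimal: for each k, pieces[k] = 1 + min over i with p[i]+r[k−i]=r[k] of pieces[k−i].
pieces[4] = 1
pieces[5] = 2
pieces[6] = 3
pieces[7] = 4

4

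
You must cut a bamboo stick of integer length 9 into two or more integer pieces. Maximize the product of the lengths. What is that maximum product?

Let f[k] be the best product for length k (with at least one cut). For each first piece i, the rest contributes max(k−i, f[k−i]).
f[2] = 1×max(1,0) = 1×1 = 1
f[3] = 1×max(2,1) = 1×2 = 2
f[4] = 2×max(2,1) = 2×2 = 4
f[5] = 2×max(3,2) = 2×3 = 6
f[6] = 3×max(3,2) = 3×3 = 9
f[7] = 2×max(5,6) = 2×6 = 12
f[8] = 2×max(6,9) = 2×9 = 18
f[9] = 3×max(6,9) = 3×9 = 27
One optimal split: 3 + 3 + 3; product 3×3×3 = 27.

27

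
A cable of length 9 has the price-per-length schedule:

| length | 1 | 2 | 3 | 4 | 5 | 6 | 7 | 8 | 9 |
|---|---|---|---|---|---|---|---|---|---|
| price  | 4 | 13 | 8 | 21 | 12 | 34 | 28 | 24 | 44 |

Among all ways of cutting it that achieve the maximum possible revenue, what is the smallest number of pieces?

5

Build r[k] bottom-up: r[k] = max over allowed piece i of (p[i] + r[k−i]).
r[1] = 4
r[2] = max(4+4, 13+0) = 13
r[3] = max(4+13, 13+4, 8+0) = 17
r[4] = max(4+17, 13+13, 8+4, 21+0) = 26
r[5] = max(4+26, 13+17, 8+13, 21+4, 12+0) = 30
r[6] = max(4+30, 13+26, 8+17, 21+13, 12+4, 34+0) = 39
r[7] = max(4+39, 13+30, 8+26, …, 34+4, 28+0) = 43
r[8] = max(4+43, 13+39, 8+30, …, 28+4, 24+0) = 52
r[9] = max(4+52, 13+43, 8+39, …, 24+4, 44+0) = 56
Maximum revenue is €56.
Now minimize piece count subject to staying optimal: for each k, pieces[k] = 1 + min over i with p[i]+r[k−i]=r[k] of pieces[k−i].
pieces[6] = 3
pieces[7] = 4
pieces[8] = 4
pieces[9] = 5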